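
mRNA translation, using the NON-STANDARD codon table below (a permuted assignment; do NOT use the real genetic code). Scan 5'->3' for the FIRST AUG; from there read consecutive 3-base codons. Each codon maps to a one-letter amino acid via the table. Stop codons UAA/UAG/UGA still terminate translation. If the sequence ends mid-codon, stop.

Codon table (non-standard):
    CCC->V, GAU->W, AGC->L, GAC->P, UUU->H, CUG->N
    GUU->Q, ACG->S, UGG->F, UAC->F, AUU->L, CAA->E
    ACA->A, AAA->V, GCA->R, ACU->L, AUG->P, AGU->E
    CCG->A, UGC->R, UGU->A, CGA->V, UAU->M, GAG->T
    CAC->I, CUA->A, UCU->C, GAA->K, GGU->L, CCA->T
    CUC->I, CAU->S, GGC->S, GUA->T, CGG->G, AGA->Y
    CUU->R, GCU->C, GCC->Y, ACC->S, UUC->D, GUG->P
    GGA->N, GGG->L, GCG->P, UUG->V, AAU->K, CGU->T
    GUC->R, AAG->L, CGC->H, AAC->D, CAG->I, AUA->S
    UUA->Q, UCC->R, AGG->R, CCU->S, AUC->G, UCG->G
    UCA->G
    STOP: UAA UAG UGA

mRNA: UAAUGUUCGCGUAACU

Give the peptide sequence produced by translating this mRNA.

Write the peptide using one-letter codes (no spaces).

Answer: PDP

Derivation:
start AUG at pos 2
pos 2: AUG -> P; peptide=P
pos 5: UUC -> D; peptide=PD
pos 8: GCG -> P; peptide=PDP
pos 11: UAA -> STOP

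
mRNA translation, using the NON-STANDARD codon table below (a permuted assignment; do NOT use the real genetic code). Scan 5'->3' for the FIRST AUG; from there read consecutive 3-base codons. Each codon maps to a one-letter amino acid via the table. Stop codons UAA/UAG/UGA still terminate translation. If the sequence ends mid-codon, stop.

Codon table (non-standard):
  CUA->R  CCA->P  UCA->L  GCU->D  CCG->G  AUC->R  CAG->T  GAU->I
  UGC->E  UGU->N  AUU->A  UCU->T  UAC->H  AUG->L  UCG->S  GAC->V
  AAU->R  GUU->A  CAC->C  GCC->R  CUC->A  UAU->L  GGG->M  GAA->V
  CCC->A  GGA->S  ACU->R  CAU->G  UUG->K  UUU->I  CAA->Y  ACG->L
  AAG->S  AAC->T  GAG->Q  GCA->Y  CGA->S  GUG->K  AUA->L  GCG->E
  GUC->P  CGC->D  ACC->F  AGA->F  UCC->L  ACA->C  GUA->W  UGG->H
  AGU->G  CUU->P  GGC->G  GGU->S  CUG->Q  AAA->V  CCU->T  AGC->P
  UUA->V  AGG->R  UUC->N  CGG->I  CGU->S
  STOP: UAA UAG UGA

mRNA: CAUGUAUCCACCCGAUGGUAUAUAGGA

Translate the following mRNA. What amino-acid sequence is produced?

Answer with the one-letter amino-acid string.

start AUG at pos 1
pos 1: AUG -> L; peptide=L
pos 4: UAU -> L; peptide=LL
pos 7: CCA -> P; peptide=LLP
pos 10: CCC -> A; peptide=LLPA
pos 13: GAU -> I; peptide=LLPAI
pos 16: GGU -> S; peptide=LLPAIS
pos 19: AUA -> L; peptide=LLPAISL
pos 22: UAG -> STOP

Answer: LLPAISL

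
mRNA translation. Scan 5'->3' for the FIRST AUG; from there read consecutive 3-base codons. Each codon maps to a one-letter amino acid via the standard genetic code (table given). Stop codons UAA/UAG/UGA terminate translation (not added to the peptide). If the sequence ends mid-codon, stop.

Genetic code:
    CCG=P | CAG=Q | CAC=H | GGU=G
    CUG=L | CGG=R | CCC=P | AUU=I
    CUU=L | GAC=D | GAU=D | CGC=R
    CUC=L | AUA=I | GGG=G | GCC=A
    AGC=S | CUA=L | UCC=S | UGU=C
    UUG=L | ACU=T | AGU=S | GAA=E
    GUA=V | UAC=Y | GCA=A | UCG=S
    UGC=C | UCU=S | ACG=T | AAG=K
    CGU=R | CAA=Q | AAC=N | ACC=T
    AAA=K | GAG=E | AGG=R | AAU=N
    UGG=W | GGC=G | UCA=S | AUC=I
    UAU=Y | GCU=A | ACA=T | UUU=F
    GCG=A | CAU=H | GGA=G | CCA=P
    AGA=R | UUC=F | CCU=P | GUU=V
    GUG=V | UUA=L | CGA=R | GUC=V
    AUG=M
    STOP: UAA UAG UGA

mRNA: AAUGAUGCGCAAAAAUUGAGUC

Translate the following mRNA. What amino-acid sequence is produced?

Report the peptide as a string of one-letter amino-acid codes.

Answer: MMRKN

Derivation:
start AUG at pos 1
pos 1: AUG -> M; peptide=M
pos 4: AUG -> M; peptide=MM
pos 7: CGC -> R; peptide=MMR
pos 10: AAA -> K; peptide=MMRK
pos 13: AAU -> N; peptide=MMRKN
pos 16: UGA -> STOP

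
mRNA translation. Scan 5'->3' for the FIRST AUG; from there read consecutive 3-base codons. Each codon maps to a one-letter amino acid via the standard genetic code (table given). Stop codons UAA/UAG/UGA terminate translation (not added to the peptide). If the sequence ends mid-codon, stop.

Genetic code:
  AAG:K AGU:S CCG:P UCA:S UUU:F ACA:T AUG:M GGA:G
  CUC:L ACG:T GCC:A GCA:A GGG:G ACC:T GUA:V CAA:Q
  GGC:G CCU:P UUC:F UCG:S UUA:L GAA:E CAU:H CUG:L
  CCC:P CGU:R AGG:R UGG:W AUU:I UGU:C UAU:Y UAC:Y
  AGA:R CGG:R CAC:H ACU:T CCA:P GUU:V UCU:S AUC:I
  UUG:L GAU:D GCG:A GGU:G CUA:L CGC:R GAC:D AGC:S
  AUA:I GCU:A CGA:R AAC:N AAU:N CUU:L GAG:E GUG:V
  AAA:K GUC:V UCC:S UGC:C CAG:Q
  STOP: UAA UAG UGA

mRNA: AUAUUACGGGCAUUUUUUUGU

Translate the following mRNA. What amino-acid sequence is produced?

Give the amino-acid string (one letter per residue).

Answer: (empty: no AUG start codon)

Derivation:
no AUG start codon found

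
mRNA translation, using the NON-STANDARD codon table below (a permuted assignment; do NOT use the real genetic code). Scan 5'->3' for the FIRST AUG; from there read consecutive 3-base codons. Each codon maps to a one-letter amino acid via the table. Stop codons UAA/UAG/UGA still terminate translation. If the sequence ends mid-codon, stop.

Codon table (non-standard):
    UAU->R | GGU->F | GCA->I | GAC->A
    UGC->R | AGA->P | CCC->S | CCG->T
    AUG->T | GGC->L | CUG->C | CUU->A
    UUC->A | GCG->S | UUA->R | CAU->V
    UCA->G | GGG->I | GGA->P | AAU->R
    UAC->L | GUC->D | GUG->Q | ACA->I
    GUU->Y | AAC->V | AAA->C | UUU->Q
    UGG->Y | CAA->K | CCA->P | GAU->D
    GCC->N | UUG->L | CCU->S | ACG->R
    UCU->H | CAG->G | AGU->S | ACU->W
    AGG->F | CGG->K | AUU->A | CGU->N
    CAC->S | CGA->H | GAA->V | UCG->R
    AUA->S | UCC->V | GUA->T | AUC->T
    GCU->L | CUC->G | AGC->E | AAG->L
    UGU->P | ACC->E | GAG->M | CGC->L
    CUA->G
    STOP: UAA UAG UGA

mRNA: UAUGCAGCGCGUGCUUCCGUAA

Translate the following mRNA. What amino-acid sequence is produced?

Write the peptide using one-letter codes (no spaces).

Answer: TGLQAT

Derivation:
start AUG at pos 1
pos 1: AUG -> T; peptide=T
pos 4: CAG -> G; peptide=TG
pos 7: CGC -> L; peptide=TGL
pos 10: GUG -> Q; peptide=TGLQ
pos 13: CUU -> A; peptide=TGLQA
pos 16: CCG -> T; peptide=TGLQAT
pos 19: UAA -> STOP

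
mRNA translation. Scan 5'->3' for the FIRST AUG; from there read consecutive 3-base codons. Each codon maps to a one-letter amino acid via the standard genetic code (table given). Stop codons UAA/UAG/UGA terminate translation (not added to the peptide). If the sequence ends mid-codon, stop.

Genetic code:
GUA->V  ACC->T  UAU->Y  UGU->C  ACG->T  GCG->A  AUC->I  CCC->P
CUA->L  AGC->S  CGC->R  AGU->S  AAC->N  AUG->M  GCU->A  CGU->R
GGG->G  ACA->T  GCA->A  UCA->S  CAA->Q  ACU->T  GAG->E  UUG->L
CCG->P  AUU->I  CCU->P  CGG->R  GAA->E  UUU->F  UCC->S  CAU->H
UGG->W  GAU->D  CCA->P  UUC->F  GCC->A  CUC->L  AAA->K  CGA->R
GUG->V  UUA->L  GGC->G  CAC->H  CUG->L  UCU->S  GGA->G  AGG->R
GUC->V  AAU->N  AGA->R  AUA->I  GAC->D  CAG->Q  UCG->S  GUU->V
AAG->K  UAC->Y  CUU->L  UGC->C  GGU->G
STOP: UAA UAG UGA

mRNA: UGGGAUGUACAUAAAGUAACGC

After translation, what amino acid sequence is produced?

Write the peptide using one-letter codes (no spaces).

Answer: MYIK

Derivation:
start AUG at pos 4
pos 4: AUG -> M; peptide=M
pos 7: UAC -> Y; peptide=MY
pos 10: AUA -> I; peptide=MYI
pos 13: AAG -> K; peptide=MYIK
pos 16: UAA -> STOP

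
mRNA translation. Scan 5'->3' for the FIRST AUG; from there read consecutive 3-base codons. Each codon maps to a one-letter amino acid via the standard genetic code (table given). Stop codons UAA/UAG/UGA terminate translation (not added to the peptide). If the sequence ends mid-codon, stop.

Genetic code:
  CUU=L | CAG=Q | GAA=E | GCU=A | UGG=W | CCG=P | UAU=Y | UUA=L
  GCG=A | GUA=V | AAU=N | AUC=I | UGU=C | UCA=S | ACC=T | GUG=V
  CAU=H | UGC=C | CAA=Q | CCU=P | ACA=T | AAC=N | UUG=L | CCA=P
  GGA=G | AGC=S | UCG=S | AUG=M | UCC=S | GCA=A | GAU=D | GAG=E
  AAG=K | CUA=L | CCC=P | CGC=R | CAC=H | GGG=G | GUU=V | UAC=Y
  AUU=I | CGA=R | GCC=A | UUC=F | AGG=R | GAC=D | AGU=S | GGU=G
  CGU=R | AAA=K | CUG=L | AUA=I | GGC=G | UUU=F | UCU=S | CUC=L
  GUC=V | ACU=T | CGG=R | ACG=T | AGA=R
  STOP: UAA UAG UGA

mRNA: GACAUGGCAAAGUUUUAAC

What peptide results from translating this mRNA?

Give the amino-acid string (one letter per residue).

Answer: MAKF

Derivation:
start AUG at pos 3
pos 3: AUG -> M; peptide=M
pos 6: GCA -> A; peptide=MA
pos 9: AAG -> K; peptide=MAK
pos 12: UUU -> F; peptide=MAKF
pos 15: UAA -> STOP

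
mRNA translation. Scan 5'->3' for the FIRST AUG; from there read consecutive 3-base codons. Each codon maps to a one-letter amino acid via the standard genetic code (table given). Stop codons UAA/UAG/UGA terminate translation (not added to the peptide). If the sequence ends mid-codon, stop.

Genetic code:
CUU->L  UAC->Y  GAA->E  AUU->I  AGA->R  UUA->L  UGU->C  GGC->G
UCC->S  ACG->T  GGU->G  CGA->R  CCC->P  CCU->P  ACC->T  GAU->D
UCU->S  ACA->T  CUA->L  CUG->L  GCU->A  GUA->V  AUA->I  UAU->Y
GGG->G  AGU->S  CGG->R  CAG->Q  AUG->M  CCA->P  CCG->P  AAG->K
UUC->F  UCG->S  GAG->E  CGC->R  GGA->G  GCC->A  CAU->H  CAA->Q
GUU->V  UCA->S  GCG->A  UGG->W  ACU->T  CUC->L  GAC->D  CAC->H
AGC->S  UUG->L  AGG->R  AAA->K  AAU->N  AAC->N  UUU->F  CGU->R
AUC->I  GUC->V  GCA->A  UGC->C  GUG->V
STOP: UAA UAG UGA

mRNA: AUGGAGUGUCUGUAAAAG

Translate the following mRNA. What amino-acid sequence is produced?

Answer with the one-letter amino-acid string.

Answer: MECL

Derivation:
start AUG at pos 0
pos 0: AUG -> M; peptide=M
pos 3: GAG -> E; peptide=ME
pos 6: UGU -> C; peptide=MEC
pos 9: CUG -> L; peptide=MECL
pos 12: UAA -> STOP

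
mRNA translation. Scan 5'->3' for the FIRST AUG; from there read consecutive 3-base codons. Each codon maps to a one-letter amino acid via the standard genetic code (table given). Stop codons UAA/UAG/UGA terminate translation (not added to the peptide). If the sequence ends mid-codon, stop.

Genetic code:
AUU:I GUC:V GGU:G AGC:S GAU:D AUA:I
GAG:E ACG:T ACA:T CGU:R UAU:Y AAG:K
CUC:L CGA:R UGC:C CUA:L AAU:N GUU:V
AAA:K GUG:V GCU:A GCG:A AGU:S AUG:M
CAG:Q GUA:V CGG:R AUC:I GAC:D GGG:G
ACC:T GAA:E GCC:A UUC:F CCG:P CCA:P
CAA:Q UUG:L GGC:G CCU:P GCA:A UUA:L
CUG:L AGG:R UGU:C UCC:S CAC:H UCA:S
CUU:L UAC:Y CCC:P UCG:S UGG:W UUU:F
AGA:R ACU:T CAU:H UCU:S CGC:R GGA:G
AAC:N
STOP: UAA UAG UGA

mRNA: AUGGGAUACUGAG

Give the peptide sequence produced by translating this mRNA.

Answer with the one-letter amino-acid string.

Answer: MGY

Derivation:
start AUG at pos 0
pos 0: AUG -> M; peptide=M
pos 3: GGA -> G; peptide=MG
pos 6: UAC -> Y; peptide=MGY
pos 9: UGA -> STOP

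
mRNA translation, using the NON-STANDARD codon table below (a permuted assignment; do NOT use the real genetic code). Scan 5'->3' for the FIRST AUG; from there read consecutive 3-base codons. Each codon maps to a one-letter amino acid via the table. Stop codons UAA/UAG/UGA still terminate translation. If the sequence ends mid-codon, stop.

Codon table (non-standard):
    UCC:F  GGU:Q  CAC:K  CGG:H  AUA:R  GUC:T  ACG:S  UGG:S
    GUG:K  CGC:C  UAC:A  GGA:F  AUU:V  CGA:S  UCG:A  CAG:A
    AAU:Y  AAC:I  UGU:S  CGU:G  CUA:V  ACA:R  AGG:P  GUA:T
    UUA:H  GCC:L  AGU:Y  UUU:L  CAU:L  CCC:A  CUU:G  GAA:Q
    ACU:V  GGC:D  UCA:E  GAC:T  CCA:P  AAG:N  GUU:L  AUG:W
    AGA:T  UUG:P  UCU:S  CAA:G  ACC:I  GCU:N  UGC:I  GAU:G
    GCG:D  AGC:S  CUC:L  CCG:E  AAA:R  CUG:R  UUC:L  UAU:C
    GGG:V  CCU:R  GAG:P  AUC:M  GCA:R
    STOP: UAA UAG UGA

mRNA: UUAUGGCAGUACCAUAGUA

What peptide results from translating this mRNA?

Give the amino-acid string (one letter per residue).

Answer: WRTP

Derivation:
start AUG at pos 2
pos 2: AUG -> W; peptide=W
pos 5: GCA -> R; peptide=WR
pos 8: GUA -> T; peptide=WRT
pos 11: CCA -> P; peptide=WRTP
pos 14: UAG -> STOP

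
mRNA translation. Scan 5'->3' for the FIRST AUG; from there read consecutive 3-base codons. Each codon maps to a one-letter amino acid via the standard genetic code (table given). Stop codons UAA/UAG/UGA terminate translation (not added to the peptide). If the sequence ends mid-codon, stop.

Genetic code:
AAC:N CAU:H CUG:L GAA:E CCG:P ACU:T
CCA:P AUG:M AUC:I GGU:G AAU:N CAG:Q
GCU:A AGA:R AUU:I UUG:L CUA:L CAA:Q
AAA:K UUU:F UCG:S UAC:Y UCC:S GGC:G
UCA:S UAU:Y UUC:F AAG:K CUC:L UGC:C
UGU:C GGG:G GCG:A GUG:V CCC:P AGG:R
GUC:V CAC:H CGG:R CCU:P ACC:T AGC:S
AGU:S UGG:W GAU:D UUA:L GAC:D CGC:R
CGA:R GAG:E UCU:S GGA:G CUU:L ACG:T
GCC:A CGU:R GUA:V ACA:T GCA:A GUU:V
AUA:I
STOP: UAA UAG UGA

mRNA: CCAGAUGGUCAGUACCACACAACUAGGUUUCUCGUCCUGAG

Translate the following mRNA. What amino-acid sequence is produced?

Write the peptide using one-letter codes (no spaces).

start AUG at pos 4
pos 4: AUG -> M; peptide=M
pos 7: GUC -> V; peptide=MV
pos 10: AGU -> S; peptide=MVS
pos 13: ACC -> T; peptide=MVST
pos 16: ACA -> T; peptide=MVSTT
pos 19: CAA -> Q; peptide=MVSTTQ
pos 22: CUA -> L; peptide=MVSTTQL
pos 25: GGU -> G; peptide=MVSTTQLG
pos 28: UUC -> F; peptide=MVSTTQLGF
pos 31: UCG -> S; peptide=MVSTTQLGFS
pos 34: UCC -> S; peptide=MVSTTQLGFSS
pos 37: UGA -> STOP

Answer: MVSTTQLGFSS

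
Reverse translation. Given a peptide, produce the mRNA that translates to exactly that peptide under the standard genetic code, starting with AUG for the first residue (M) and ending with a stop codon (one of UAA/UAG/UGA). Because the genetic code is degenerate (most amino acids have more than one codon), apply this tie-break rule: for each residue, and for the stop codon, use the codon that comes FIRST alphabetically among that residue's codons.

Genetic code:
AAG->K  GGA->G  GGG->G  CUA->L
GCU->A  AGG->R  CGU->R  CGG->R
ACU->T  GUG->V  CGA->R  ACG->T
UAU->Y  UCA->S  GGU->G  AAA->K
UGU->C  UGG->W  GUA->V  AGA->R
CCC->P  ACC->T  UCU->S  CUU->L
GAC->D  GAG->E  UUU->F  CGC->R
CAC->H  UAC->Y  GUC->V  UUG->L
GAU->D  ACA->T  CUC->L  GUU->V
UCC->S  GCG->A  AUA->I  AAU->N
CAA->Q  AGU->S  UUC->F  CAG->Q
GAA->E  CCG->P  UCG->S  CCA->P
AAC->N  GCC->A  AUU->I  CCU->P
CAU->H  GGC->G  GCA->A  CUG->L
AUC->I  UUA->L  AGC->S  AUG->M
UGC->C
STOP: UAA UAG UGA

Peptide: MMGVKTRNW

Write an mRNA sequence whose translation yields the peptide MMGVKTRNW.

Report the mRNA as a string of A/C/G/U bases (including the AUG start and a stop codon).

Answer: mRNA: AUGAUGGGAGUAAAAACAAGAAACUGGUAA

Derivation:
residue 1: M -> AUG (start codon)
residue 2: M -> AUG (only codon)
residue 3: G codons sorted = GGA,GGC,GGG,GGU -> pick first = GGA
residue 4: V codons sorted = GUA,GUC,GUG,GUU -> pick first = GUA
residue 5: K codons sorted = AAA,AAG -> pick first = AAA
residue 6: T codons sorted = ACA,ACC,ACG,ACU -> pick first = ACA
residue 7: R codons sorted = AGA,AGG,CGA,CGC,CGG,CGU -> pick first = AGA
residue 8: N codons sorted = AAC,AAU -> pick first = AAC
residue 9: W -> UGG (only codon)
terminator: stop codons sorted = UAA,UAG,UGA -> pick first = UAA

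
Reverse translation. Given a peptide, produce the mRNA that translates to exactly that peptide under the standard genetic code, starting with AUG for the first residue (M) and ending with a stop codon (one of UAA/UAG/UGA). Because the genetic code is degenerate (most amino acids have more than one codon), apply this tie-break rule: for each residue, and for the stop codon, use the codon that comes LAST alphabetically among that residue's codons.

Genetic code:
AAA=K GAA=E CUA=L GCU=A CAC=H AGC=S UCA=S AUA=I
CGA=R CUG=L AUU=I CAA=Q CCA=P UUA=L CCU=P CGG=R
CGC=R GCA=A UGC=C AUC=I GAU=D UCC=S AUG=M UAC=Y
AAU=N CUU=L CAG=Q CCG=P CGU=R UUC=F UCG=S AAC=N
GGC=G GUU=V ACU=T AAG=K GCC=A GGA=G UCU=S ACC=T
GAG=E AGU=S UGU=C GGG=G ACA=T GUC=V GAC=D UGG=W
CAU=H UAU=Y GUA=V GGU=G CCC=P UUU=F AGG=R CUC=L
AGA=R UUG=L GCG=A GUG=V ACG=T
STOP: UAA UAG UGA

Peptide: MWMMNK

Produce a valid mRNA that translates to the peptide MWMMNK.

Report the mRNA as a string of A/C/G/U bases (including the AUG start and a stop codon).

Answer: mRNA: AUGUGGAUGAUGAAUAAGUGA

Derivation:
residue 1: M -> AUG (start codon)
residue 2: W -> UGG (only codon)
residue 3: M -> AUG (only codon)
residue 4: M -> AUG (only codon)
residue 5: N codons sorted = AAC,AAU -> pick last = AAU
residue 6: K codons sorted = AAA,AAG -> pick last = AAG
terminator: stop codons sorted = UAA,UAG,UGA -> pick last = UGA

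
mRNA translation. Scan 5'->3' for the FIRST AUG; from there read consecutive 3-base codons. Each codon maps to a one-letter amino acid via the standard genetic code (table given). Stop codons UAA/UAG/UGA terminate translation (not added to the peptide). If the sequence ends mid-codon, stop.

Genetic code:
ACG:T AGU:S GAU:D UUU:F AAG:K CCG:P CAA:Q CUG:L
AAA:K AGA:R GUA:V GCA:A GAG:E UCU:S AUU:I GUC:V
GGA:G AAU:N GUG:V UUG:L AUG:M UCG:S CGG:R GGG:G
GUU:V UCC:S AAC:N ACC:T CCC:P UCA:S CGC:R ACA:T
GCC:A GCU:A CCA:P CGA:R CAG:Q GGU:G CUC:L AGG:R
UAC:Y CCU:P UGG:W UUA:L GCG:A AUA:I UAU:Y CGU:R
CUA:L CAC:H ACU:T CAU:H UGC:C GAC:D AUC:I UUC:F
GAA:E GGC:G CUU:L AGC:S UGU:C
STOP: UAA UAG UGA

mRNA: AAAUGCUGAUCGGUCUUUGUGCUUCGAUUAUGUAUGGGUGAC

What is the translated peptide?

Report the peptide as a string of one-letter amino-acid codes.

Answer: MLIGLCASIMYG

Derivation:
start AUG at pos 2
pos 2: AUG -> M; peptide=M
pos 5: CUG -> L; peptide=ML
pos 8: AUC -> I; peptide=MLI
pos 11: GGU -> G; peptide=MLIG
pos 14: CUU -> L; peptide=MLIGL
pos 17: UGU -> C; peptide=MLIGLC
pos 20: GCU -> A; peptide=MLIGLCA
pos 23: UCG -> S; peptide=MLIGLCAS
pos 26: AUU -> I; peptide=MLIGLCASI
pos 29: AUG -> M; peptide=MLIGLCASIM
pos 32: UAU -> Y; peptide=MLIGLCASIMY
pos 35: GGG -> G; peptide=MLIGLCASIMYG
pos 38: UGA -> STOP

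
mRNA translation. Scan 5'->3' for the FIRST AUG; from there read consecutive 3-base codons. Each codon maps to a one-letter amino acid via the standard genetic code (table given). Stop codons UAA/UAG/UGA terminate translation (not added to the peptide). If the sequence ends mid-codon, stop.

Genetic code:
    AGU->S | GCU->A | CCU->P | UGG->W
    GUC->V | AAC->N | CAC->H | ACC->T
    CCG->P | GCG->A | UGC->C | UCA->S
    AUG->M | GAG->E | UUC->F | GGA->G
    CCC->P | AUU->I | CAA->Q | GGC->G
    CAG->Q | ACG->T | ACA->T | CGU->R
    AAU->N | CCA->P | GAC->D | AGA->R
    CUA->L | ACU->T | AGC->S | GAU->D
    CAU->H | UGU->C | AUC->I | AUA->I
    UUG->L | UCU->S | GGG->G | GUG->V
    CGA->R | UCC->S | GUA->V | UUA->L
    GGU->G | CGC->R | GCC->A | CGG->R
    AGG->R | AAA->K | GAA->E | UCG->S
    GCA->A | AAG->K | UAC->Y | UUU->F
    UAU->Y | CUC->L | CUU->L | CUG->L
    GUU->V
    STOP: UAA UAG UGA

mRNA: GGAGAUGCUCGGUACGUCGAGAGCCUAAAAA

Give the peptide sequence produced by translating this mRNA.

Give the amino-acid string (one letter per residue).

start AUG at pos 4
pos 4: AUG -> M; peptide=M
pos 7: CUC -> L; peptide=ML
pos 10: GGU -> G; peptide=MLG
pos 13: ACG -> T; peptide=MLGT
pos 16: UCG -> S; peptide=MLGTS
pos 19: AGA -> R; peptide=MLGTSR
pos 22: GCC -> A; peptide=MLGTSRA
pos 25: UAA -> STOP

Answer: MLGTSRA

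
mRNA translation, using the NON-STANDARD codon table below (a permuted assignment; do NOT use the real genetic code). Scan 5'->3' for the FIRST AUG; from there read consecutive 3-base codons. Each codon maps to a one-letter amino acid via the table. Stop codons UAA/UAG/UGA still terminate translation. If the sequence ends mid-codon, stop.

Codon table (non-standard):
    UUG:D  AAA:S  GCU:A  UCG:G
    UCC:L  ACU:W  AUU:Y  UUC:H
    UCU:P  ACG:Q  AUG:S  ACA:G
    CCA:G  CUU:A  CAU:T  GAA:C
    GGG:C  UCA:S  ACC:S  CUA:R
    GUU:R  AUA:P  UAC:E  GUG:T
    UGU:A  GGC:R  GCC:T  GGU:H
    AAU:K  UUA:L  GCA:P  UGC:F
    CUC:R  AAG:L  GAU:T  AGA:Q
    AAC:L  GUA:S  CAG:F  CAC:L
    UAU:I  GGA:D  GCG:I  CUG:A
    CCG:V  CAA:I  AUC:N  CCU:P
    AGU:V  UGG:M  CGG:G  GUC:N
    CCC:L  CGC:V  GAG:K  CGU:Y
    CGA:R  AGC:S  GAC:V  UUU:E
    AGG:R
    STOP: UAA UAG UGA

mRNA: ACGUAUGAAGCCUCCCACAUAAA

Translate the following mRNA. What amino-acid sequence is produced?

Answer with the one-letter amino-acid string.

Answer: SLPLG

Derivation:
start AUG at pos 4
pos 4: AUG -> S; peptide=S
pos 7: AAG -> L; peptide=SL
pos 10: CCU -> P; peptide=SLP
pos 13: CCC -> L; peptide=SLPL
pos 16: ACA -> G; peptide=SLPLG
pos 19: UAA -> STOP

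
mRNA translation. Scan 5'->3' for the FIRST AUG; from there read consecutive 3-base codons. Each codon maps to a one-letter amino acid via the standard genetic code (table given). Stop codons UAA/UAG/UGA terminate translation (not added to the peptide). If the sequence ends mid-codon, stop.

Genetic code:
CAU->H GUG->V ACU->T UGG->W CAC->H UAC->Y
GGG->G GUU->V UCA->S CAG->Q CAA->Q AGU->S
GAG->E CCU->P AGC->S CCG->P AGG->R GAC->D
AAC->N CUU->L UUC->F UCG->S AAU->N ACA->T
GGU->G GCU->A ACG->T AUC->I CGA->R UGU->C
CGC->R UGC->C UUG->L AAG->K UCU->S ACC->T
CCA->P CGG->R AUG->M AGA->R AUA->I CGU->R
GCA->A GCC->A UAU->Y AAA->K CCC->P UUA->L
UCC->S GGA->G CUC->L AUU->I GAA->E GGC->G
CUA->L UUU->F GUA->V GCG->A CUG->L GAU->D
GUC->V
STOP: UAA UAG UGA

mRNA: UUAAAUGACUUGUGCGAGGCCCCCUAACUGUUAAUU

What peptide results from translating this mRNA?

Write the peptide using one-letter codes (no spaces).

Answer: MTCARPPNC

Derivation:
start AUG at pos 4
pos 4: AUG -> M; peptide=M
pos 7: ACU -> T; peptide=MT
pos 10: UGU -> C; peptide=MTC
pos 13: GCG -> A; peptide=MTCA
pos 16: AGG -> R; peptide=MTCAR
pos 19: CCC -> P; peptide=MTCARP
pos 22: CCU -> P; peptide=MTCARPP
pos 25: AAC -> N; peptide=MTCARPPN
pos 28: UGU -> C; peptide=MTCARPPNC
pos 31: UAA -> STOP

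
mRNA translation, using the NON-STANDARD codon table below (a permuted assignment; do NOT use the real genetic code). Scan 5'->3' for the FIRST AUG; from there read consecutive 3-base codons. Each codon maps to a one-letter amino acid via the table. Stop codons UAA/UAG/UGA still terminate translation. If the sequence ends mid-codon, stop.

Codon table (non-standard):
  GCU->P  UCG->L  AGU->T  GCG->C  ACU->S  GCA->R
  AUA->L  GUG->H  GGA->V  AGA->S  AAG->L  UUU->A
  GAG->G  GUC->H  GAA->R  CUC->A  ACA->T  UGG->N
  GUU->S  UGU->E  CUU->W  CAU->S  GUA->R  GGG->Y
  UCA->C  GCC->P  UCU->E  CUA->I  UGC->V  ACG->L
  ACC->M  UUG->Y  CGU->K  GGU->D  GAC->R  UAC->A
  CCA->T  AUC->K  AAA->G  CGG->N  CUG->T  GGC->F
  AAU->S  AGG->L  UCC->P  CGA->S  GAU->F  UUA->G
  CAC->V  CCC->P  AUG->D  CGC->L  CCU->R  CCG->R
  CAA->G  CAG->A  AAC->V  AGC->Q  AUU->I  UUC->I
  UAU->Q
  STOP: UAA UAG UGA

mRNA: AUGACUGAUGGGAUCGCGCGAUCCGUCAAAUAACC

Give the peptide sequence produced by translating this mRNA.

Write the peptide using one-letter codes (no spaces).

start AUG at pos 0
pos 0: AUG -> D; peptide=D
pos 3: ACU -> S; peptide=DS
pos 6: GAU -> F; peptide=DSF
pos 9: GGG -> Y; peptide=DSFY
pos 12: AUC -> K; peptide=DSFYK
pos 15: GCG -> C; peptide=DSFYKC
pos 18: CGA -> S; peptide=DSFYKCS
pos 21: UCC -> P; peptide=DSFYKCSP
pos 24: GUC -> H; peptide=DSFYKCSPH
pos 27: AAA -> G; peptide=DSFYKCSPHG
pos 30: UAA -> STOP

Answer: DSFYKCSPHG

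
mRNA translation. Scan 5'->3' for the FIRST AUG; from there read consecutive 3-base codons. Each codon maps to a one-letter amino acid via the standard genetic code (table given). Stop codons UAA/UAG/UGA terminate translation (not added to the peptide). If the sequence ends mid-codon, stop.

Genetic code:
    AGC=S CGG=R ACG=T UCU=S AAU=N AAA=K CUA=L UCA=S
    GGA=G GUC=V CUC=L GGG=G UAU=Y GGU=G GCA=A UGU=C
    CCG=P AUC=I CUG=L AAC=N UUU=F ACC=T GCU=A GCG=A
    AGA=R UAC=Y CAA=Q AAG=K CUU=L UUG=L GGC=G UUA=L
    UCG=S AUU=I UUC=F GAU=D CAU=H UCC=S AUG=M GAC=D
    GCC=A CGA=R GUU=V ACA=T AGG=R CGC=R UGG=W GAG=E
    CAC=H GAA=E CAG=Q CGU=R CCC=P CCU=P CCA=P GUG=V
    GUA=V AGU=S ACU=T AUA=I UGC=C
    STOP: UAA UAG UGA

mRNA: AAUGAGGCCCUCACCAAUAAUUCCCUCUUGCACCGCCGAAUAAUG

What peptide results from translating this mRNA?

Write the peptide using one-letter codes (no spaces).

Answer: MRPSPIIPSCTAE

Derivation:
start AUG at pos 1
pos 1: AUG -> M; peptide=M
pos 4: AGG -> R; peptide=MR
pos 7: CCC -> P; peptide=MRP
pos 10: UCA -> S; peptide=MRPS
pos 13: CCA -> P; peptide=MRPSP
pos 16: AUA -> I; peptide=MRPSPI
pos 19: AUU -> I; peptide=MRPSPII
pos 22: CCC -> P; peptide=MRPSPIIP
pos 25: UCU -> S; peptide=MRPSPIIPS
pos 28: UGC -> C; peptide=MRPSPIIPSC
pos 31: ACC -> T; peptide=MRPSPIIPSCT
pos 34: GCC -> A; peptide=MRPSPIIPSCTA
pos 37: GAA -> E; peptide=MRPSPIIPSCTAE
pos 40: UAA -> STOP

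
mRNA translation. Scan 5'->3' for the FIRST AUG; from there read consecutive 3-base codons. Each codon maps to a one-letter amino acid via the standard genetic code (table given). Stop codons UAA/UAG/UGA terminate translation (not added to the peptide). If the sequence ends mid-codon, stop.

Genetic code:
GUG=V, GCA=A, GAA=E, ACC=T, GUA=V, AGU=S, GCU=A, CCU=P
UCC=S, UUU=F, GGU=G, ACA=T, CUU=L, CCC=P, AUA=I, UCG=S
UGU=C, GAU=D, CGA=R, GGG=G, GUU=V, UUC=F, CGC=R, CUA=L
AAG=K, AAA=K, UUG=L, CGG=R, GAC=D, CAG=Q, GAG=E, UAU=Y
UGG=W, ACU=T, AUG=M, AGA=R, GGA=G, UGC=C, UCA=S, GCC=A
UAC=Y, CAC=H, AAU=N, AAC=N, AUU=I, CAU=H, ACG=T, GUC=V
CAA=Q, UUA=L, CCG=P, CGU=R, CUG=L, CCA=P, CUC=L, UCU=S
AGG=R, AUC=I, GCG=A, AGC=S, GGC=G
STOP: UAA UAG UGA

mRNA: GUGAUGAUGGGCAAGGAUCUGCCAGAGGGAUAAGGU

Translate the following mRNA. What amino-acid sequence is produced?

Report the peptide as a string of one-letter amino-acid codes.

start AUG at pos 3
pos 3: AUG -> M; peptide=M
pos 6: AUG -> M; peptide=MM
pos 9: GGC -> G; peptide=MMG
pos 12: AAG -> K; peptide=MMGK
pos 15: GAU -> D; peptide=MMGKD
pos 18: CUG -> L; peptide=MMGKDL
pos 21: CCA -> P; peptide=MMGKDLP
pos 24: GAG -> E; peptide=MMGKDLPE
pos 27: GGA -> G; peptide=MMGKDLPEG
pos 30: UAA -> STOP

Answer: MMGKDLPEG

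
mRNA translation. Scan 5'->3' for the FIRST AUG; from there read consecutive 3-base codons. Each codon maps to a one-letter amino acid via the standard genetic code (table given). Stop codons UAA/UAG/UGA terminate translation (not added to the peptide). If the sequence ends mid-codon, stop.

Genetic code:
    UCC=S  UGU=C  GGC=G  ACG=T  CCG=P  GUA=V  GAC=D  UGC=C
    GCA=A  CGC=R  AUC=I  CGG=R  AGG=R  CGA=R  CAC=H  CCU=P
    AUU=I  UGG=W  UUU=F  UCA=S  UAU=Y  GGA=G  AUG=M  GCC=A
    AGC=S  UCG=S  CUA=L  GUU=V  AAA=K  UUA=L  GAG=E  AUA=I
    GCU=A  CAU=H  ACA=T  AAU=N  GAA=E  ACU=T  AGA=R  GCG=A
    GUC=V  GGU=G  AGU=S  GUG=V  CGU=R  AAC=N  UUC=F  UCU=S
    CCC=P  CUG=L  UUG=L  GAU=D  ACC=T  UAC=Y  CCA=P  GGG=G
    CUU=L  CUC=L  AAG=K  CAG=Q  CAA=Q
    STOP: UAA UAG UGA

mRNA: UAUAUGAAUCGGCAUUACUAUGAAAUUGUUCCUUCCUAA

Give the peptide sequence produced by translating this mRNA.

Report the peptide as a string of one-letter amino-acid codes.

Answer: MNRHYYEIVPS

Derivation:
start AUG at pos 3
pos 3: AUG -> M; peptide=M
pos 6: AAU -> N; peptide=MN
pos 9: CGG -> R; peptide=MNR
pos 12: CAU -> H; peptide=MNRH
pos 15: UAC -> Y; peptide=MNRHY
pos 18: UAU -> Y; peptide=MNRHYY
pos 21: GAA -> E; peptide=MNRHYYE
pos 24: AUU -> I; peptide=MNRHYYEI
pos 27: GUU -> V; peptide=MNRHYYEIV
pos 30: CCU -> P; peptide=MNRHYYEIVP
pos 33: UCC -> S; peptide=MNRHYYEIVPS
pos 36: UAA -> STOP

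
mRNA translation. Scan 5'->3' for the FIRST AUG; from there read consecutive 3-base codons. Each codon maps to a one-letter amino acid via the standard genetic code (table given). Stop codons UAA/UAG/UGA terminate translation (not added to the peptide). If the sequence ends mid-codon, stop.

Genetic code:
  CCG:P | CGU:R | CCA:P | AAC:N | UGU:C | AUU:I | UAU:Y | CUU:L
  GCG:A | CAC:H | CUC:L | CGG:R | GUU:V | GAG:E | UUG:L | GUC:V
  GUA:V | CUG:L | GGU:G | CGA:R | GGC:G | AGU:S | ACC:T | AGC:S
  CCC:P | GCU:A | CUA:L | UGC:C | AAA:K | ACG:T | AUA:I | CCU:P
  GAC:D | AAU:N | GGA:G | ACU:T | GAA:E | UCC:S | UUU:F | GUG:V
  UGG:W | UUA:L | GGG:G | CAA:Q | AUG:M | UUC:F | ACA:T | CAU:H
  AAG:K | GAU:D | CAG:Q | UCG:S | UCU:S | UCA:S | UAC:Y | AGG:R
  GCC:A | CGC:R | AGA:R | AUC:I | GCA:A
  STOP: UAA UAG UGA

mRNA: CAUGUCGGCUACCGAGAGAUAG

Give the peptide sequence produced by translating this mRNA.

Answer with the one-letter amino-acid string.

Answer: MSATER

Derivation:
start AUG at pos 1
pos 1: AUG -> M; peptide=M
pos 4: UCG -> S; peptide=MS
pos 7: GCU -> A; peptide=MSA
pos 10: ACC -> T; peptide=MSAT
pos 13: GAG -> E; peptide=MSATE
pos 16: AGA -> R; peptide=MSATER
pos 19: UAG -> STOP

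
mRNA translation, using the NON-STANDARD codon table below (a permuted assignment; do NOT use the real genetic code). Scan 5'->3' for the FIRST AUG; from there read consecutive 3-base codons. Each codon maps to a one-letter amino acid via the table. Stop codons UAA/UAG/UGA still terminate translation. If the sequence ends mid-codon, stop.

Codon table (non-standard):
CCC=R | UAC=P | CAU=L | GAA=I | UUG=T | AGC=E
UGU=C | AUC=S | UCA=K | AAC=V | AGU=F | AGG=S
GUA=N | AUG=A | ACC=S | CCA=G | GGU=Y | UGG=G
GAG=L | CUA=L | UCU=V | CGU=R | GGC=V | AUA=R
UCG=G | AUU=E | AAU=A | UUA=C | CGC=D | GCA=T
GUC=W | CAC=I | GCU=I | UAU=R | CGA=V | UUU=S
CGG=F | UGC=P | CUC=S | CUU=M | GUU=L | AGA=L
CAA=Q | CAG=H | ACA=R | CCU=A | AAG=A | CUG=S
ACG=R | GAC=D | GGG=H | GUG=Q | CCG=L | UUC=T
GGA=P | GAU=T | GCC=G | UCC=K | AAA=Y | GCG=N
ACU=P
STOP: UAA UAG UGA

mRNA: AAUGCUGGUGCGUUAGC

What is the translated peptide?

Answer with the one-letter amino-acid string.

Answer: ASQR

Derivation:
start AUG at pos 1
pos 1: AUG -> A; peptide=A
pos 4: CUG -> S; peptide=AS
pos 7: GUG -> Q; peptide=ASQ
pos 10: CGU -> R; peptide=ASQR
pos 13: UAG -> STOP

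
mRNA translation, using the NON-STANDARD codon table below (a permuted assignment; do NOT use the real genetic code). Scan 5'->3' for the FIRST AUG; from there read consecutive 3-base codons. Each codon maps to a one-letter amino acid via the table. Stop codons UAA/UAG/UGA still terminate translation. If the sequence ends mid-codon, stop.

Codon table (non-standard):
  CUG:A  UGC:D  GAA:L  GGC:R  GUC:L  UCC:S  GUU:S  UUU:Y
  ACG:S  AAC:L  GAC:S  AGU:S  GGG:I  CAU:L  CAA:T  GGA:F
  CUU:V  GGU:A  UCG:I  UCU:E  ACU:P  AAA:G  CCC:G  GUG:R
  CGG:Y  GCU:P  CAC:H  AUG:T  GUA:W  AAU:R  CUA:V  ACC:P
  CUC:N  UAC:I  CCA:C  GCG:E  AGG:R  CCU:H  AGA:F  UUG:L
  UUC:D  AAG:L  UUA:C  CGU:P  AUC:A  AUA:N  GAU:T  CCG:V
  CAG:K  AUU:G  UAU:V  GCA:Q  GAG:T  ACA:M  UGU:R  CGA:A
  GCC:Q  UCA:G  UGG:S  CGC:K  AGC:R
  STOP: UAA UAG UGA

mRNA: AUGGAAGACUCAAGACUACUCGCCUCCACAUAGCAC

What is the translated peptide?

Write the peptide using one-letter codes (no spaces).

Answer: TLSGFVNQSM

Derivation:
start AUG at pos 0
pos 0: AUG -> T; peptide=T
pos 3: GAA -> L; peptide=TL
pos 6: GAC -> S; peptide=TLS
pos 9: UCA -> G; peptide=TLSG
pos 12: AGA -> F; peptide=TLSGF
pos 15: CUA -> V; peptide=TLSGFV
pos 18: CUC -> N; peptide=TLSGFVN
pos 21: GCC -> Q; peptide=TLSGFVNQ
pos 24: UCC -> S; peptide=TLSGFVNQS
pos 27: ACA -> M; peptide=TLSGFVNQSM
pos 30: UAG -> STOP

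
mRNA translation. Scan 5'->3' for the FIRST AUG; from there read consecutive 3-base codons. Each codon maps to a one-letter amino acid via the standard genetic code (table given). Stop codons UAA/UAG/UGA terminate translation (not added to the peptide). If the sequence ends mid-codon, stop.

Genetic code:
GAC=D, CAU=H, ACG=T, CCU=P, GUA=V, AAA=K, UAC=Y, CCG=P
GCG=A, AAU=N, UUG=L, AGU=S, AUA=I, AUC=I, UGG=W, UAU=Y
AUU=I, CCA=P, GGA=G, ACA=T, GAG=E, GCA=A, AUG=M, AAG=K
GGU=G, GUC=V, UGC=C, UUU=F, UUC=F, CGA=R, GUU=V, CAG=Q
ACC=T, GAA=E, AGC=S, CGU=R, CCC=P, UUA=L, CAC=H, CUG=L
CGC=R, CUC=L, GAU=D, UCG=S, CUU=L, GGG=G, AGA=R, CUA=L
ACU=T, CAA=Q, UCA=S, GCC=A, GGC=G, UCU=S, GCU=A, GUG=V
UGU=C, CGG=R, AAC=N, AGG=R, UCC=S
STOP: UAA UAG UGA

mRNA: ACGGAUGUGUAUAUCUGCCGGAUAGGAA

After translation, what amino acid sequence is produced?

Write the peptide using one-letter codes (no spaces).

start AUG at pos 4
pos 4: AUG -> M; peptide=M
pos 7: UGU -> C; peptide=MC
pos 10: AUA -> I; peptide=MCI
pos 13: UCU -> S; peptide=MCIS
pos 16: GCC -> A; peptide=MCISA
pos 19: GGA -> G; peptide=MCISAG
pos 22: UAG -> STOP

Answer: MCISAG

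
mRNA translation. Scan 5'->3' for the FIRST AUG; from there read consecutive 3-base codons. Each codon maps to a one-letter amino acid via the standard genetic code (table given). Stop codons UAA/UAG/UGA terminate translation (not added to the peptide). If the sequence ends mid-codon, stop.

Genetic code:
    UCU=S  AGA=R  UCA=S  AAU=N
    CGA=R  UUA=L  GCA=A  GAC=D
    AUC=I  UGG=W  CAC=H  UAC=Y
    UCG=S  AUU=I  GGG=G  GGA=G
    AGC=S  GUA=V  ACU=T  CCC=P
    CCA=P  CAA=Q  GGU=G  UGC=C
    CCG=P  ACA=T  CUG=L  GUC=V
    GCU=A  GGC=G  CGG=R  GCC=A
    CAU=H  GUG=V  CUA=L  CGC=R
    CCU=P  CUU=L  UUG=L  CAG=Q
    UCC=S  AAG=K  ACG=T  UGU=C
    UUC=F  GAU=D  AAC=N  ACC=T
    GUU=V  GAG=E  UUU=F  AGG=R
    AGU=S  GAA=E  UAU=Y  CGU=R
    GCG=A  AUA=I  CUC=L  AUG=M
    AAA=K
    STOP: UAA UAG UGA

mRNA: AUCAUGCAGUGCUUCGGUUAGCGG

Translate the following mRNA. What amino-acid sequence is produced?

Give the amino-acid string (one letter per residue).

start AUG at pos 3
pos 3: AUG -> M; peptide=M
pos 6: CAG -> Q; peptide=MQ
pos 9: UGC -> C; peptide=MQC
pos 12: UUC -> F; peptide=MQCF
pos 15: GGU -> G; peptide=MQCFG
pos 18: UAG -> STOP

Answer: MQCFG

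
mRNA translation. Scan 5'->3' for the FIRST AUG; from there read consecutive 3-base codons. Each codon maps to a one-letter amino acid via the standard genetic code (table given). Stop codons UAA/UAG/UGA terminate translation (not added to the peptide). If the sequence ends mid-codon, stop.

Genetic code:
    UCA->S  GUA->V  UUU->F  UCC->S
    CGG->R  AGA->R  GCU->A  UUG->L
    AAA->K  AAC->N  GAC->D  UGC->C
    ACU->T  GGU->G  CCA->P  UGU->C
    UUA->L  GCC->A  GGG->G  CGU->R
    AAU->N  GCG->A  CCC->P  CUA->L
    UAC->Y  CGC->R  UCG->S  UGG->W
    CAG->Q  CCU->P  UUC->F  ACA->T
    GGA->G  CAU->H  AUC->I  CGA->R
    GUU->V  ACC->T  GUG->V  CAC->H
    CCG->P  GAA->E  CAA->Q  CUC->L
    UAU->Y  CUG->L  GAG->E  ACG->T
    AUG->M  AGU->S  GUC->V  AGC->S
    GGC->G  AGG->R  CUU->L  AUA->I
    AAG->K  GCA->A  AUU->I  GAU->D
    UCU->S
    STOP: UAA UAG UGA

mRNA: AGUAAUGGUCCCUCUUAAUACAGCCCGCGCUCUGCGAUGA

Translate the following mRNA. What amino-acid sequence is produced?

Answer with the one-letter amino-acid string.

start AUG at pos 4
pos 4: AUG -> M; peptide=M
pos 7: GUC -> V; peptide=MV
pos 10: CCU -> P; peptide=MVP
pos 13: CUU -> L; peptide=MVPL
pos 16: AAU -> N; peptide=MVPLN
pos 19: ACA -> T; peptide=MVPLNT
pos 22: GCC -> A; peptide=MVPLNTA
pos 25: CGC -> R; peptide=MVPLNTAR
pos 28: GCU -> A; peptide=MVPLNTARA
pos 31: CUG -> L; peptide=MVPLNTARAL
pos 34: CGA -> R; peptide=MVPLNTARALR
pos 37: UGA -> STOP

Answer: MVPLNTARALR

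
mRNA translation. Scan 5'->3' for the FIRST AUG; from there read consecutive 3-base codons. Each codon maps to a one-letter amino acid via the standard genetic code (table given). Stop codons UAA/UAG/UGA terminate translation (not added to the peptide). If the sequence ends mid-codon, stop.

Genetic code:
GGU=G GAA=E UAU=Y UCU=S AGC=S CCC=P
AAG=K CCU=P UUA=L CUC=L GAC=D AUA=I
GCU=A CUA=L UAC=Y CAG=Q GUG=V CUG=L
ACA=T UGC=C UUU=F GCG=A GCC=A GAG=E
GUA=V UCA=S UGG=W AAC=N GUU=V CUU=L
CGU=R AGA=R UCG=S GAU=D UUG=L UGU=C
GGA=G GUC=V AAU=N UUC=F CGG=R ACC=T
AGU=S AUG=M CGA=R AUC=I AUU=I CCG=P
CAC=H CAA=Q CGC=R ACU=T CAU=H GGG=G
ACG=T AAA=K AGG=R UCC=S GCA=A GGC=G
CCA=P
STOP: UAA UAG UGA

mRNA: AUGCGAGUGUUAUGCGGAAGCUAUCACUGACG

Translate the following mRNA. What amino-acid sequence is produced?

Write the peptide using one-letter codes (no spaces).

start AUG at pos 0
pos 0: AUG -> M; peptide=M
pos 3: CGA -> R; peptide=MR
pos 6: GUG -> V; peptide=MRV
pos 9: UUA -> L; peptide=MRVL
pos 12: UGC -> C; peptide=MRVLC
pos 15: GGA -> G; peptide=MRVLCG
pos 18: AGC -> S; peptide=MRVLCGS
pos 21: UAU -> Y; peptide=MRVLCGSY
pos 24: CAC -> H; peptide=MRVLCGSYH
pos 27: UGA -> STOP

Answer: MRVLCGSYH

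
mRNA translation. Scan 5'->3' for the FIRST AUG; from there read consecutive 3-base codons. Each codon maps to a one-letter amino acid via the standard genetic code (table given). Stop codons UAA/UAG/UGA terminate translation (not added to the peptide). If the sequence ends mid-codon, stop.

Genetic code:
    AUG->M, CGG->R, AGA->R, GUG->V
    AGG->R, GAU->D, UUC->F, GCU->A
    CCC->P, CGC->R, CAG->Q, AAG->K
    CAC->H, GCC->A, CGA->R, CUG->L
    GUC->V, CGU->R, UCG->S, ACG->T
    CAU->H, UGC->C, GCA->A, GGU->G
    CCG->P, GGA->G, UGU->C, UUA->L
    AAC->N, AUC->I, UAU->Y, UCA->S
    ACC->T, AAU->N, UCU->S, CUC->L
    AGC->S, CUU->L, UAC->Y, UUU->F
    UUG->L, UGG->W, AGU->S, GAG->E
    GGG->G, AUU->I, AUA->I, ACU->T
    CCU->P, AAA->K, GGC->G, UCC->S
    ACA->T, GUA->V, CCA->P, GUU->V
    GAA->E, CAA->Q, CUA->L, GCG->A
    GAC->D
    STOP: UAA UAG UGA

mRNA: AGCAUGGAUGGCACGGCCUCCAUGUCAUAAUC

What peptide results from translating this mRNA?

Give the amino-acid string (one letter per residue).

Answer: MDGTASMS

Derivation:
start AUG at pos 3
pos 3: AUG -> M; peptide=M
pos 6: GAU -> D; peptide=MD
pos 9: GGC -> G; peptide=MDG
pos 12: ACG -> T; peptide=MDGT
pos 15: GCC -> A; peptide=MDGTA
pos 18: UCC -> S; peptide=MDGTAS
pos 21: AUG -> M; peptide=MDGTASM
pos 24: UCA -> S; peptide=MDGTASMS
pos 27: UAA -> STOP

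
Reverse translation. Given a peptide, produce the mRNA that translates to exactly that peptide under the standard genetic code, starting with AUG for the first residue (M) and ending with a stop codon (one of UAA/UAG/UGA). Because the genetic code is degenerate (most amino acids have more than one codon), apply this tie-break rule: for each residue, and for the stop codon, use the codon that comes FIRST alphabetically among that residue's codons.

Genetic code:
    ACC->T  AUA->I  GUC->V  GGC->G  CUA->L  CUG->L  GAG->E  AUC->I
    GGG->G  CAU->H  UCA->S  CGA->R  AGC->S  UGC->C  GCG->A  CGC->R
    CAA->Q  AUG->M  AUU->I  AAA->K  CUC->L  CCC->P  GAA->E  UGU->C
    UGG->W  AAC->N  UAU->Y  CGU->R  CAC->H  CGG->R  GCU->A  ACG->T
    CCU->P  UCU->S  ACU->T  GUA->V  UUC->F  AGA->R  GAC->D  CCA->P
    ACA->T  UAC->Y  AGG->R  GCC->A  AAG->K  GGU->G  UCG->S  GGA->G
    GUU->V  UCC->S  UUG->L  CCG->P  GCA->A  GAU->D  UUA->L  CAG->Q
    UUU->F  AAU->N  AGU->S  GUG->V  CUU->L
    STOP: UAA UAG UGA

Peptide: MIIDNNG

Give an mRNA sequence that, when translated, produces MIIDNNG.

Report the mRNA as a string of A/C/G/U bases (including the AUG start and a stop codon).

residue 1: M -> AUG (start codon)
residue 2: I codons sorted = AUA,AUC,AUU -> pick first = AUA
residue 3: I codons sorted = AUA,AUC,AUU -> pick first = AUA
residue 4: D codons sorted = GAC,GAU -> pick first = GAC
residue 5: N codons sorted = AAC,AAU -> pick first = AAC
residue 6: N codons sorted = AAC,AAU -> pick first = AAC
residue 7: G codons sorted = GGA,GGC,GGG,GGU -> pick first = GGA
terminator: stop codons sorted = UAA,UAG,UGA -> pick first = UAA

Answer: mRNA: AUGAUAAUAGACAACAACGGAUAA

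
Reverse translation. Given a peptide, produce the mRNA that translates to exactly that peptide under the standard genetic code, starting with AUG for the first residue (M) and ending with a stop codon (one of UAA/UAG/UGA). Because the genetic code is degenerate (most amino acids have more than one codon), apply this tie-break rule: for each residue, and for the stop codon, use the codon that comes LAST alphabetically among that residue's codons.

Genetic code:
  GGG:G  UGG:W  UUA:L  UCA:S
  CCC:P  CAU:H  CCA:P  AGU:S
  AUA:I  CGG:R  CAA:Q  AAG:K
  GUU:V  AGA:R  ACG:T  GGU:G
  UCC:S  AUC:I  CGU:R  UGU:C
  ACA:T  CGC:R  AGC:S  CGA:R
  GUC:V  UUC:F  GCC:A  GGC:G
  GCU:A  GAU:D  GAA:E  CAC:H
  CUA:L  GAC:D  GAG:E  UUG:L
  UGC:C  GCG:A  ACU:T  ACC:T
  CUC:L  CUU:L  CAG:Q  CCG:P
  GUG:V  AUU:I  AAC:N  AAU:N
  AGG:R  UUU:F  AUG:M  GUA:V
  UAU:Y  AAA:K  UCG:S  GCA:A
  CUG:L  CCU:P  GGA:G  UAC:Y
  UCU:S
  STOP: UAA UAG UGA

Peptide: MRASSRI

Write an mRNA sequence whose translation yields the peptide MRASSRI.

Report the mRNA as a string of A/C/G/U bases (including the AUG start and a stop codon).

residue 1: M -> AUG (start codon)
residue 2: R codons sorted = AGA,AGG,CGA,CGC,CGG,CGU -> pick last = CGU
residue 3: A codons sorted = GCA,GCC,GCG,GCU -> pick last = GCU
residue 4: S codons sorted = AGC,AGU,UCA,UCC,UCG,UCU -> pick last = UCU
residue 5: S codons sorted = AGC,AGU,UCA,UCC,UCG,UCU -> pick last = UCU
residue 6: R codons sorted = AGA,AGG,CGA,CGC,CGG,CGU -> pick last = CGU
residue 7: I codons sorted = AUA,AUC,AUU -> pick last = AUU
terminator: stop codons sorted = UAA,UAG,UGA -> pick last = UGA

Answer: mRNA: AUGCGUGCUUCUUCUCGUAUUUGA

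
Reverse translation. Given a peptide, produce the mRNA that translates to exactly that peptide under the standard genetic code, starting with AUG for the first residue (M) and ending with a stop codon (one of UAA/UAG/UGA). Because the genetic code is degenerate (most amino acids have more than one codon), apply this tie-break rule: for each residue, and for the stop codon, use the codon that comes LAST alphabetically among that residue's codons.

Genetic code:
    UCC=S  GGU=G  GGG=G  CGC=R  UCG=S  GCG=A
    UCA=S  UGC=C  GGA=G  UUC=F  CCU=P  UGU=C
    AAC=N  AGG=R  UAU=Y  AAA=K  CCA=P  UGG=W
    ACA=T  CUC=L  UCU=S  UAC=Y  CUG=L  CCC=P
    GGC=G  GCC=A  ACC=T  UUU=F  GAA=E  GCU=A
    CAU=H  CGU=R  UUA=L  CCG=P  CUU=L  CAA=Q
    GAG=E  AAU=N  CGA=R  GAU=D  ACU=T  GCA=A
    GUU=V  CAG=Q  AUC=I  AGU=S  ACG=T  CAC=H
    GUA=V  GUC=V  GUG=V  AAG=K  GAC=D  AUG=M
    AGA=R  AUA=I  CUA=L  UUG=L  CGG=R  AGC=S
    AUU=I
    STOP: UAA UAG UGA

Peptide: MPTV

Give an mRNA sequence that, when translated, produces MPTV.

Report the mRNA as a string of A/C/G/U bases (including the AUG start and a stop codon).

residue 1: M -> AUG (start codon)
residue 2: P codons sorted = CCA,CCC,CCG,CCU -> pick last = CCU
residue 3: T codons sorted = ACA,ACC,ACG,ACU -> pick last = ACU
residue 4: V codons sorted = GUA,GUC,GUG,GUU -> pick last = GUU
terminator: stop codons sorted = UAA,UAG,UGA -> pick last = UGA

Answer: mRNA: AUGCCUACUGUUUGA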